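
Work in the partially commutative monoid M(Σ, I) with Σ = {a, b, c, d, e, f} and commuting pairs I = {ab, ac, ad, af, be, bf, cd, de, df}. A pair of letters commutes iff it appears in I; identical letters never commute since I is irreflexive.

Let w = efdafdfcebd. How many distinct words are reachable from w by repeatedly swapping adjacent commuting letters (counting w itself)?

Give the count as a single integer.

0(e) covers ∅
1(f) covers 0:e
2(d) covers ∅
3(a) covers 0:e
4(f) covers 1:f
5(d) covers 2:d
6(f) covers 4:f
7(c) covers 6:f
8(e) covers 3:a, 7:c
9(b) covers 5:d, 7:c
10(d) covers 9:b
floor of heap: 0:e, 2:d
completions by unplaced set U, small U first (add the entries for U minus each lowest piece of U):
  |U|=1: {8}:1  {10}:1
  |U|=2: {3,8}:1  {8,10}:2  {9,10}:1
  |U|=3: {3,8,10}:3  {5,9,10}:1  {8,9,10}:3
  |U|=4: {2,5,9,10}:1  {3,8,9,10}:6  {5,8,9,10}:4  {7,8,9,10}:3
  |U|=5: {2,5,8,9,10}:5  {3,5,8,9,10}:10  {3,7,8,9,10}:9  {5,7,8,9,10}:7  {6,7,8,9,10}:3
  |U|=6: {2,3,5,8,9,10}:15  {2,5,7,8,9,10}:12  {3,5,7,8,9,10}:26  {3,6,7,8,9,10}:12  {4,6,7,8,9,10}:3  {5,6,7,8,9,10}:10
  |U|=7: {1,4,6,7,8,9,10}:3  {2,3,5,7,8,9,10}:53  {2,5,6,7,8,9,10}:22  {3,4,6,7,8,9,10}:15  {3,5,6,7,8,9,10}:48  {4,5,6,7,8,9,10}:13
  |U|=8: {1,3,4,6,7,8,9,10}:18  {1,4,5,6,7,8,9,10}:16  {2,3,5,6,7,8,9,10}:123  {2,4,5,6,7,8,9,10}:35  {3,4,5,6,7,8,9,10}:76
  |U|=9: {0,1,3,4,6,7,8,9,10}:18  {1,2,4,5,6,7,8,9,10}:51  {1,3,4,5,6,7,8,9,10}:110  {2,3,4,5,6,7,8,9,10}:234
  start at 0(e): 395
  start at 2(d): 128
sum over floor = 523

523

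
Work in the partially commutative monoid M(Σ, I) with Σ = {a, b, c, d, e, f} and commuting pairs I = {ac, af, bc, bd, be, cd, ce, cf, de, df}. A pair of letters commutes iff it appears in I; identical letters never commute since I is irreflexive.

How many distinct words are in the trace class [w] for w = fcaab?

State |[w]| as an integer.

15

drop 0:f onto floor
drop 1:c onto floor
drop 2:a onto floor
drop 3:a onto {2:a}
drop 4:b onto {0:f, 3:a}
ground layer = {0:f, 1:c, 2:a}
drop-orders for the pieces not yet dropped (sum over which currently-grounded one goes next):
  1 to go: {1} 1  {4} 1
  2 to go: {0,4} 1  {1,4} 2  {3,4} 1
  3 to go: {0,1,4} 3  {0,3,4} 2  {1,3,4} 3  {2,3,4} 1
  if 0:f drops first: 4 orders
  if 1:c drops first: 3 orders
  if 2:a drops first: 8 orders
heap linearizations: 15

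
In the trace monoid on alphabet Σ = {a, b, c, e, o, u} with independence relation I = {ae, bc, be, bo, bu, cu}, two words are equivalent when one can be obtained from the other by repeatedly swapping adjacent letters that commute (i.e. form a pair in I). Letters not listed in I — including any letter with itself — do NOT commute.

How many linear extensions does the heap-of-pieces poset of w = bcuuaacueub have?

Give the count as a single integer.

120

drop 0:b onto floor
drop 1:c onto floor
drop 2:u onto floor
drop 3:u onto {2:u}
drop 4:a onto {0:b, 1:c, 3:u}
drop 5:a onto {4:a}
drop 6:c onto {5:a}
drop 7:u onto {5:a}
drop 8:e onto {6:c, 7:u}
drop 9:u onto {8:e}
drop 10:b onto {5:a}
ground layer = {0:b, 1:c, 2:u}
drop-orders for the pieces not yet dropped (sum over which currently-grounded one goes next):
  1 to go: {9} 1  {10} 1
  2 to go: {8,9} 1  {9,10} 2
  3 to go: {6,8,9} 1  {7,8,9} 1  {8,9,10} 3
  4 to go: {6,7,8,9} 2  {6,8,9,10} 4  {7,8,9,10} 4
  5 to go: {6,7,8,9,10} 10
  6 to go: {5,6,7,8,9,10} 10
  7 to go: {4,5,6,7,8,9,10} 10
  8 to go: {0,4,5,6,7,8,9,10} 10  {1,4,5,6,7,8,9,10} 10  {3,4,5,6,7,8,9,10} 10
  9 to go: {0,1,4,5,6,7,8,9,10} 20  {0,3,4,5,6,7,8,9,10} 20  {1,3,4,5,6,7,8,9,10} 20  {2,3,4,5,6,7,8,9,10} 10
  if 0:b drops first: 30 orders
  if 1:c drops first: 30 orders
  if 2:u drops first: 60 orders
heap linearizations: 120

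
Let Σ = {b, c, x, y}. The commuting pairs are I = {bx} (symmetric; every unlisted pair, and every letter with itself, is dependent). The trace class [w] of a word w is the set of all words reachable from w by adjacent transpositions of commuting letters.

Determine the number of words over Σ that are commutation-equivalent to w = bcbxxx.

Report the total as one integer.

piece 0:b — minimal
piece 1:c rests on {0:b}
piece 2:b rests on {1:c}
piece 3:x rests on {1:c}
piece 4:x rests on {3:x}
piece 5:x rests on {4:x}
minimal pieces: {0:b}
ways to finish when only these pieces remain (= sum over removing one remaining piece with nothing left below it):
  1 left: {2}→1  {5}→1
  2 left: {2,5}→2  {4,5}→1
  3 left: {2,4,5}→3  {3,4,5}→1
  4 left: {2,3,4,5}→4
  placing 0:b first → 4 extensions

4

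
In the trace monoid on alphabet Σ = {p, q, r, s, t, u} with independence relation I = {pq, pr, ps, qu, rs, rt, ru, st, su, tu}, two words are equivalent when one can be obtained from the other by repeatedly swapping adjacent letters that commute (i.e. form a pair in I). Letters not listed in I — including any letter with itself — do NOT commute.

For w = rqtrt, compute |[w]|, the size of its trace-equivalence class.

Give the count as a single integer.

3

#0=r has no predecessor
#1=q depends on [0:r]
#2=t depends on [1:q]
#3=r depends on [1:q]
#4=t depends on [2:t]
sources: [0:r]
N(rest) = Σ N(rest − s) over sources s of rest; N(one piece) = 1:
  size 1 → [3]=1  [4]=1
  size 2 → [2,4]=1  [3,4]=2
  size 3 → [2,3,4]=3
  first=0(r) contributes 3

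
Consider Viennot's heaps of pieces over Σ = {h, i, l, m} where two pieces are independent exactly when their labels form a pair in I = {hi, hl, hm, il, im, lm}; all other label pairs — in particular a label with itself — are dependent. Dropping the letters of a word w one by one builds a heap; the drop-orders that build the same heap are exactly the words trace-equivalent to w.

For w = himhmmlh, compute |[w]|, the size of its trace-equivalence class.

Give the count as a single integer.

1120

#0=h has no predecessor
#1=i has no predecessor
#2=m has no predecessor
#3=h depends on [0:h]
#4=m depends on [2:m]
#5=m depends on [4:m]
#6=l has no predecessor
#7=h depends on [3:h]
sources: [0:h, 1:i, 2:m, 6:l]
N(rest) = Σ N(rest − s) over sources s of rest; N(one piece) = 1:
  size 1 → [1]=1  [5]=1  [6]=1  [7]=1
  size 2 → [1,5]=2  [1,6]=2  [1,7]=2  [3,7]=1  [4,5]=1  [5,6]=2  [5,7]=2  [6,7]=2
  size 3 → [0,3,7]=1  [1,3,7]=3  [1,4,5]=3  [1,5,6]=6  [1,5,7]=6  [1,6,7]=6  [2,4,5]=1  [3,5,7]=3  [3,6,7]=3  [4,5,6]=3  [4,5,7]=3  [5,6,7]=6
  size 4 → [0,1,3,7]=4  [0,3,5,7]=4  [0,3,6,7]=4  [1,2,4,5]=4  [1,3,5,7]=12  [1,3,6,7]=12  [1,4,5,6]=12  [1,4,5,7]=12  [1,5,6,7]=24  [2,4,5,6]=4  [2,4,5,7]=4  [3,4,5,7]=6  [3,5,6,7]=12  [4,5,6,7]=12
  size 5 → [0,1,3,5,7]=20  [0,1,3,6,7]=20  [0,3,4,5,7]=10  [0,3,5,6,7]=20  [1,2,4,5,6]=20  [1,2,4,5,7]=20  [1,3,4,5,7]=30  [1,3,5,6,7]=60  [1,4,5,6,7]=60  [2,3,4,5,7]=10  [2,4,5,6,7]=20  [3,4,5,6,7]=30
  size 6 → [0,1,3,4,5,7]=60  [0,1,3,5,6,7]=120  [0,2,3,4,5,7]=20  [0,3,4,5,6,7]=60  [1,2,3,4,5,7]=60  [1,2,4,5,6,7]=120  [1,3,4,5,6,7]=180  [2,3,4,5,6,7]=60
  first=0(h) contributes 420
  first=1(i) contributes 140
  first=2(m) contributes 420
  first=6(l) contributes 140
|[w]| = 1120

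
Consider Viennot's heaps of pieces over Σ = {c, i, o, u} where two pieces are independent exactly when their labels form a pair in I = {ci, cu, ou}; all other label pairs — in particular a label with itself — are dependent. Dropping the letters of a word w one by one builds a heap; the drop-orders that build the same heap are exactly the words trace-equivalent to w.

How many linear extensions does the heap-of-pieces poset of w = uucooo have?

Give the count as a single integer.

piece 0:u — minimal
piece 1:u rests on {0:u}
piece 2:c — minimal
piece 3:o rests on {2:c}
piece 4:o rests on {3:o}
piece 5:o rests on {4:o}
minimal pieces: {0:u, 2:c}
ways to finish when only these pieces remain (= sum over removing one remaining piece with nothing left below it):
  1 left: {1}→1  {5}→1
  2 left: {0,1}→1  {1,5}→2  {4,5}→1
  3 left: {0,1,5}→3  {1,4,5}→3  {3,4,5}→1
  4 left: {0,1,4,5}→6  {1,3,4,5}→4  {2,3,4,5}→1
  placing 0:u first → 5 extensions
  placing 2:c first → 10 extensions
total linear extensions = 15

15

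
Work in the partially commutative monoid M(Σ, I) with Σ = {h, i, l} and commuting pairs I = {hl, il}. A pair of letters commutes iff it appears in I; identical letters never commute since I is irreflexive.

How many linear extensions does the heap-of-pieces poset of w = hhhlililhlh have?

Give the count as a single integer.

330

piece 0:h — minimal
piece 1:h rests on {0:h}
piece 2:h rests on {1:h}
piece 3:l — minimal
piece 4:i rests on {2:h}
piece 5:l rests on {3:l}
piece 6:i rests on {4:i}
piece 7:l rests on {5:l}
piece 8:h rests on {6:i}
piece 9:l rests on {7:l}
piece 10:h rests on {8:h}
minimal pieces: {0:h, 3:l}
ways to finish when only these pieces remain (= sum over removing one remaining piece with nothing left below it):
  1 left: {9}→1  {10}→1
  2 left: {7,9}→1  {8,10}→1  {9,10}→2
  3 left: {5,7,9}→1  {6,8,10}→1  {7,9,10}→3  {8,9,10}→3
  4 left: {3,5,7,9}→1  {4,6,8,10}→1  {5,7,9,10}→4  {6,8,9,10}→4  {7,8,9,10}→6
  5 left: {2,4,6,8,10}→1  {3,5,7,9,10}→5  {4,6,8,9,10}→5  {5,7,8,9,10}→10  {6,7,8,9,10}→10
  6 left: {1,2,4,6,8,10}→1  {2,4,6,8,9,10}→6  {3,5,7,8,9,10}→15  {4,6,7,8,9,10}→15  {5,6,7,8,9,10}→20
  7 left: {0,1,2,4,6,8,10}→1  {1,2,4,6,8,9,10}→7  {2,4,6,7,8,9,10}→21  {3,5,6,7,8,9,10}→35  {4,5,6,7,8,9,10}→35
  8 left: {0,1,2,4,6,8,9,10}→8  {1,2,4,6,7,8,9,10}→28  {2,4,5,6,7,8,9,10}→56  {3,4,5,6,7,8,9,10}→70
  9 left: {0,1,2,4,6,7,8,9,10}→36  {1,2,4,5,6,7,8,9,10}→84  {2,3,4,5,6,7,8,9,10}→126
  placing 0:h first → 210 extensions
  placing 3:l first → 120 extensions
total linear extensions = 330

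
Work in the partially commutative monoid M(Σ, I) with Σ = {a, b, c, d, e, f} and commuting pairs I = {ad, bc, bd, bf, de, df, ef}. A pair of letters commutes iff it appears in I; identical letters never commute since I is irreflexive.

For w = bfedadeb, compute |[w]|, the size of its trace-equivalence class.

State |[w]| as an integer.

0(b) covers ∅
1(f) covers ∅
2(e) covers 0:b
3(d) covers ∅
4(a) covers 1:f, 2:e
5(d) covers 3:d
6(e) covers 4:a
7(b) covers 6:e
floor of heap: 0:b, 1:f, 3:d
completions by unplaced set U, small U first (add the entries for U minus each lowest piece of U):
  |U|=1: {5}:1  {7}:1
  |U|=2: {3,5}:1  {5,7}:2  {6,7}:1
  |U|=3: {3,5,7}:3  {4,6,7}:1  {5,6,7}:3
  |U|=4: {1,4,6,7}:1  {2,4,6,7}:1  {3,5,6,7}:6  {4,5,6,7}:4
  |U|=5: {0,2,4,6,7}:1  {1,2,4,6,7}:2  {1,4,5,6,7}:5  {2,4,5,6,7}:5  {3,4,5,6,7}:10
  |U|=6: {0,1,2,4,6,7}:3  {0,2,4,5,6,7}:6  {1,2,4,5,6,7}:12  {1,3,4,5,6,7}:15  {2,3,4,5,6,7}:15
  start at 0(b): 42
  start at 1(f): 21
  start at 3(d): 21
sum over floor = 84

84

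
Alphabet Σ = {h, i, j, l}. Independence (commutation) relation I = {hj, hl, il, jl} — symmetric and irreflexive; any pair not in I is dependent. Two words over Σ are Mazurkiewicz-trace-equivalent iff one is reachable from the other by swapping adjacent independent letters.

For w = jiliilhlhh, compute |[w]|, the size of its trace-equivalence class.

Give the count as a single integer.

piece 0:j — minimal
piece 1:i rests on {0:j}
piece 2:l — minimal
piece 3:i rests on {1:i}
piece 4:i rests on {3:i}
piece 5:l rests on {2:l}
piece 6:h rests on {4:i}
piece 7:l rests on {5:l}
piece 8:h rests on {6:h}
piece 9:h rests on {8:h}
minimal pieces: {0:j, 2:l}
ways to finish when only these pieces remain (= sum over removing one remaining piece with nothing left below it):
  1 left: {7}→1  {9}→1
  2 left: {5,7}→1  {7,9}→2  {8,9}→1
  3 left: {2,5,7}→1  {5,7,9}→3  {6,8,9}→1  {7,8,9}→3
  4 left: {2,5,7,9}→4  {4,6,8,9}→1  {5,7,8,9}→6  {6,7,8,9}→4
  5 left: {2,5,7,8,9}→10  {3,4,6,8,9}→1  {4,6,7,8,9}→5  {5,6,7,8,9}→10
  6 left: {1,3,4,6,8,9}→1  {2,5,6,7,8,9}→20  {3,4,6,7,8,9}→6  {4,5,6,7,8,9}→15
  7 left: {0,1,3,4,6,8,9}→1  {1,3,4,6,7,8,9}→7  {2,4,5,6,7,8,9}→35  {3,4,5,6,7,8,9}→21
  8 left: {0,1,3,4,6,7,8,9}→8  {1,3,4,5,6,7,8,9}→28  {2,3,4,5,6,7,8,9}→56
  placing 0:j first → 84 extensions
  placing 2:l first → 36 extensions
total linear extensions = 120

120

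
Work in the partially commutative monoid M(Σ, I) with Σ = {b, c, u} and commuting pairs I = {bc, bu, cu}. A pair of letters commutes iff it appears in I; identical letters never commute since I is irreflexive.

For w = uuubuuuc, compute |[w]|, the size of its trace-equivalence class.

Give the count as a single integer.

0(u) covers ∅
1(u) covers 0:u
2(u) covers 1:u
3(b) covers ∅
4(u) covers 2:u
5(u) covers 4:u
6(u) covers 5:u
7(c) covers ∅
floor of heap: 0:u, 3:b, 7:c
completions by unplaced set U, small U first (add the entries for U minus each lowest piece of U):
  |U|=1: {3}:1  {6}:1  {7}:1
  |U|=2: {3,6}:2  {3,7}:2  {5,6}:1  {6,7}:2
  |U|=3: {3,5,6}:3  {3,6,7}:6  {4,5,6}:1  {5,6,7}:3
  |U|=4: {2,4,5,6}:1  {3,4,5,6}:4  {3,5,6,7}:12  {4,5,6,7}:4
  |U|=5: {1,2,4,5,6}:1  {2,3,4,5,6}:5  {2,4,5,6,7}:5  {3,4,5,6,7}:20
  |U|=6: {0,1,2,4,5,6}:1  {1,2,3,4,5,6}:6  {1,2,4,5,6,7}:6  {2,3,4,5,6,7}:30
  start at 0(u): 42
  start at 3(b): 7
  start at 7(c): 7
sum over floor = 56

56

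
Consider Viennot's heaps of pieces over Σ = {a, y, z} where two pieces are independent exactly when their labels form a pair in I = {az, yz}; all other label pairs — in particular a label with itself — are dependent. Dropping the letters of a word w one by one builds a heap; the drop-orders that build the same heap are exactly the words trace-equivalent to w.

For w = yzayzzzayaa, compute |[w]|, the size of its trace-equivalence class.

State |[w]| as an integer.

330

#0=y has no predecessor
#1=z has no predecessor
#2=a depends on [0:y]
#3=y depends on [2:a]
#4=z depends on [1:z]
#5=z depends on [4:z]
#6=z depends on [5:z]
#7=a depends on [3:y]
#8=y depends on [7:a]
#9=a depends on [8:y]
#10=a depends on [9:a]
sources: [0:y, 1:z]
N(rest) = Σ N(rest − s) over sources s of rest; N(one piece) = 1:
  size 1 → [6]=1  [10]=1
  size 2 → [5,6]=1  [6,10]=2  [9,10]=1
  size 3 → [4,5,6]=1  [5,6,10]=3  [6,9,10]=3  [8,9,10]=1
  size 4 → [1,4,5,6]=1  [4,5,6,10]=4  [5,6,9,10]=6  [6,8,9,10]=4  [7,8,9,10]=1
  size 5 → [1,4,5,6,10]=5  [3,7,8,9,10]=1  [4,5,6,9,10]=10  [5,6,8,9,10]=10  [6,7,8,9,10]=5
  size 6 → [1,4,5,6,9,10]=15  [2,3,7,8,9,10]=1  [3,6,7,8,9,10]=6  [4,5,6,8,9,10]=20  [5,6,7,8,9,10]=15
  size 7 → [0,2,3,7,8,9,10]=1  [1,4,5,6,8,9,10]=35  [2,3,6,7,8,9,10]=7  [3,5,6,7,8,9,10]=21  [4,5,6,7,8,9,10]=35
  size 8 → [0,2,3,6,7,8,9,10]=8  [1,4,5,6,7,8,9,10]=70  [2,3,5,6,7,8,9,10]=28  [3,4,5,6,7,8,9,10]=56
  size 9 → [0,2,3,5,6,7,8,9,10]=36  [1,3,4,5,6,7,8,9,10]=126  [2,3,4,5,6,7,8,9,10]=84
  first=0(y) contributes 210
  first=1(z) contributes 120
|[w]| = 330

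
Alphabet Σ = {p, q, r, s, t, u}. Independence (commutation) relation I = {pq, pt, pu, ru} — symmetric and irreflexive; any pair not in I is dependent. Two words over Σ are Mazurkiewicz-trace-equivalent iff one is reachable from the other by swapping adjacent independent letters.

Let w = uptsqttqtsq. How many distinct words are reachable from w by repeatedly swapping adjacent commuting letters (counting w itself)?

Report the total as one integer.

3

drop 0:u onto floor
drop 1:p onto floor
drop 2:t onto {0:u}
drop 3:s onto {1:p, 2:t}
drop 4:q onto {3:s}
drop 5:t onto {4:q}
drop 6:t onto {5:t}
drop 7:q onto {6:t}
drop 8:t onto {7:q}
drop 9:s onto {8:t}
drop 10:q onto {9:s}
ground layer = {0:u, 1:p}
drop-orders for the pieces not yet dropped (sum over which currently-grounded one goes next):
  1 to go: {10} 1
  2 to go: {9,10} 1
  3 to go: {8,9,10} 1
  4 to go: {7,8,9,10} 1
  5 to go: {6,7,8,9,10} 1
  6 to go: {5,6,7,8,9,10} 1
  7 to go: {4,5,6,7,8,9,10} 1
  8 to go: {3,4,5,6,7,8,9,10} 1
  9 to go: {1,3,4,5,6,7,8,9,10} 1  {2,3,4,5,6,7,8,9,10} 1
  if 0:u drops first: 2 orders
  if 1:p drops first: 1 orders
heap linearizations: 3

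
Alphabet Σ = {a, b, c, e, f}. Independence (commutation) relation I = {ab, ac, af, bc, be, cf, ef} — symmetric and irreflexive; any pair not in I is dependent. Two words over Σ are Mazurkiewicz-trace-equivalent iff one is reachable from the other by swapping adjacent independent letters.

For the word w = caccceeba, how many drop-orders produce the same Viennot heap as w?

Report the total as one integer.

piece 0:c — minimal
piece 1:a — minimal
piece 2:c rests on {0:c}
piece 3:c rests on {2:c}
piece 4:c rests on {3:c}
piece 5:e rests on {1:a, 4:c}
piece 6:e rests on {5:e}
piece 7:b — minimal
piece 8:a rests on {6:e}
minimal pieces: {0:c, 1:a, 7:b}
ways to finish when only these pieces remain (= sum over removing one remaining piece with nothing left below it):
  1 left: {7}→1  {8}→1
  2 left: {6,8}→1  {7,8}→2
  3 left: {5,6,8}→1  {6,7,8}→3
  4 left: {1,5,6,8}→1  {4,5,6,8}→1  {5,6,7,8}→4
  5 left: {1,4,5,6,8}→2  {1,5,6,7,8}→5  {3,4,5,6,8}→1  {4,5,6,7,8}→5
  6 left: {1,3,4,5,6,8}→3  {1,4,5,6,7,8}→12  {2,3,4,5,6,8}→1  {3,4,5,6,7,8}→6
  7 left: {0,2,3,4,5,6,8}→1  {1,2,3,4,5,6,8}→4  {1,3,4,5,6,7,8}→21  {2,3,4,5,6,7,8}→7
  placing 0:c first → 32 extensions
  placing 1:a first → 8 extensions
  placing 7:b first → 5 extensions
total linear extensions = 45

45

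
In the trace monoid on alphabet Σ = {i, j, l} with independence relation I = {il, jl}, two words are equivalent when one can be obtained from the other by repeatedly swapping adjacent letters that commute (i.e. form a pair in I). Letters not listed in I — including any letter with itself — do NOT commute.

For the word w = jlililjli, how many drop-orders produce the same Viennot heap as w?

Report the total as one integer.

0(j) covers ∅
1(l) covers ∅
2(i) covers 0:j
3(l) covers 1:l
4(i) covers 2:i
5(l) covers 3:l
6(j) covers 4:i
7(l) covers 5:l
8(i) covers 6:j
floor of heap: 0:j, 1:l
completions by unplaced set U, small U first (add the entries for U minus each lowest piece of U):
  |U|=1: {7}:1  {8}:1
  |U|=2: {5,7}:1  {6,8}:1  {7,8}:2
  |U|=3: {3,5,7}:1  {4,6,8}:1  {5,7,8}:3  {6,7,8}:3
  |U|=4: {1,3,5,7}:1  {2,4,6,8}:1  {3,5,7,8}:4  {4,6,7,8}:4  {5,6,7,8}:6
  |U|=5: {0,2,4,6,8}:1  {1,3,5,7,8}:5  {2,4,6,7,8}:5  {3,5,6,7,8}:10  {4,5,6,7,8}:10
  |U|=6: {0,2,4,6,7,8}:6  {1,3,5,6,7,8}:15  {2,4,5,6,7,8}:15  {3,4,5,6,7,8}:20
  |U|=7: {0,2,4,5,6,7,8}:21  {1,3,4,5,6,7,8}:35  {2,3,4,5,6,7,8}:35
  start at 0(j): 70
  start at 1(l): 56
sum over floor = 126

126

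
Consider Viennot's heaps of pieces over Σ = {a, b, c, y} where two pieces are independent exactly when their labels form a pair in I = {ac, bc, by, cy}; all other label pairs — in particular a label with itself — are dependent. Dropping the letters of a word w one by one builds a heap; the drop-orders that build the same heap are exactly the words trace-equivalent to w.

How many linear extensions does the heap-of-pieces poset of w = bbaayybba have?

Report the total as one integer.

drop 0:b onto floor
drop 1:b onto {0:b}
drop 2:a onto {1:b}
drop 3:a onto {2:a}
drop 4:y onto {3:a}
drop 5:y onto {4:y}
drop 6:b onto {3:a}
drop 7:b onto {6:b}
drop 8:a onto {5:y, 7:b}
ground layer = {0:b}
drop-orders for the pieces not yet dropped (sum over which currently-grounded one goes next):
  1 to go: {8} 1
  2 to go: {5,8} 1  {7,8} 1
  3 to go: {4,5,8} 1  {5,7,8} 2  {6,7,8} 1
  4 to go: {4,5,7,8} 3  {5,6,7,8} 3
  5 to go: {4,5,6,7,8} 6
  6 to go: {3,4,5,6,7,8} 6
  7 to go: {2,3,4,5,6,7,8} 6
  if 0:b drops first: 6 orders

6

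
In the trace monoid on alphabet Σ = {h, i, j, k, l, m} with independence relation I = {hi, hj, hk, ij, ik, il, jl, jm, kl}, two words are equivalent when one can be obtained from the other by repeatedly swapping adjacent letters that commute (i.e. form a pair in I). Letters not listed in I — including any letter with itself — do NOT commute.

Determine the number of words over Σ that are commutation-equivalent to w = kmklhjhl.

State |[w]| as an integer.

#0=k has no predecessor
#1=m depends on [0:k]
#2=k depends on [1:m]
#3=l depends on [1:m]
#4=h depends on [3:l]
#5=j depends on [2:k]
#6=h depends on [4:h]
#7=l depends on [6:h]
sources: [0:k]
N(rest) = Σ N(rest − s) over sources s of rest; N(one piece) = 1:
  size 1 → [5]=1  [7]=1
  size 2 → [2,5]=1  [5,7]=2  [6,7]=1
  size 3 → [2,5,7]=3  [4,6,7]=1  [5,6,7]=3
  size 4 → [2,5,6,7]=6  [3,4,6,7]=1  [4,5,6,7]=4
  size 5 → [2,4,5,6,7]=10  [3,4,5,6,7]=5
  size 6 → [2,3,4,5,6,7]=15
  first=0(k) contributes 15

15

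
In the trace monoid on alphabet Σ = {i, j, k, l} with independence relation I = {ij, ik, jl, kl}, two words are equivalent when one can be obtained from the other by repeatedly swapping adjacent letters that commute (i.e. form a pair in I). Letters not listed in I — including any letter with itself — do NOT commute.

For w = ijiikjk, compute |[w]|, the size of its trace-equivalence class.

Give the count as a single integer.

drop 0:i onto floor
drop 1:j onto floor
drop 2:i onto {0:i}
drop 3:i onto {2:i}
drop 4:k onto {1:j}
drop 5:j onto {4:k}
drop 6:k onto {5:j}
ground layer = {0:i, 1:j}
drop-orders for the pieces not yet dropped (sum over which currently-grounded one goes next):
  1 to go: {3} 1  {6} 1
  2 to go: {2,3} 1  {3,6} 2  {5,6} 1
  3 to go: {0,2,3} 1  {2,3,6} 3  {3,5,6} 3  {4,5,6} 1
  4 to go: {0,2,3,6} 4  {1,4,5,6} 1  {2,3,5,6} 6  {3,4,5,6} 4
  5 to go: {0,2,3,5,6} 10  {1,3,4,5,6} 5  {2,3,4,5,6} 10
  if 0:i drops first: 15 orders
  if 1:j drops first: 20 orders
heap linearizations: 35

35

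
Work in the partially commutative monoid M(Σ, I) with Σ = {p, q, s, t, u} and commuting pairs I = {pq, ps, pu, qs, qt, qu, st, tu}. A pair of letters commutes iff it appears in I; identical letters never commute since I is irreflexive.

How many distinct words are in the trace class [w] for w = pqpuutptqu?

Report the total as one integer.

2520

0(p) covers ∅
1(q) covers ∅
2(p) covers 0:p
3(u) covers ∅
4(u) covers 3:u
5(t) covers 2:p
6(p) covers 5:t
7(t) covers 6:p
8(q) covers 1:q
9(u) covers 4:u
floor of heap: 0:p, 1:q, 3:u
completions by unplaced set U, small U first (add the entries for U minus each lowest piece of U):
  |U|=1: {7}:1  {8}:1  {9}:1
  |U|=2: {1,8}:1  {4,9}:1  {6,7}:1  {7,8}:2  {7,9}:2  {8,9}:2
  |U|=3: {1,7,8}:3  {1,8,9}:3  {3,4,9}:1  {4,7,9}:3  {4,8,9}:3  {5,6,7}:1  {6,7,8}:3  {6,7,9}:3  {7,8,9}:6
  |U|=4: {1,4,8,9}:6  {1,6,7,8}:6  {1,7,8,9}:12  {2,5,6,7}:1  {3,4,7,9}:4  {3,4,8,9}:4  {4,6,7,9}:6  {4,7,8,9}:12  {5,6,7,8}:4  {5,6,7,9}:4  {6,7,8,9}:12
  |U|=5: {0,2,5,6,7}:1  {1,3,4,8,9}:10  {1,4,7,8,9}:30  {1,5,6,7,8}:10  {1,6,7,8,9}:30  {2,5,6,7,8}:5  {2,5,6,7,9}:5  {3,4,6,7,9}:10  {3,4,7,8,9}:20  {4,5,6,7,9}:10  {4,6,7,8,9}:30  {5,6,7,8,9}:20
  |U|=6: {0,2,5,6,7,8}:6  {0,2,5,6,7,9}:6  {1,2,5,6,7,8}:15  {1,3,4,7,8,9}:60  {1,4,6,7,8,9}:90  {1,5,6,7,8,9}:60  {2,4,5,6,7,9}:15  {2,5,6,7,8,9}:30  {3,4,5,6,7,9}:20  {3,4,6,7,8,9}:60  {4,5,6,7,8,9}:60
  |U|=7: {0,1,2,5,6,7,8}:21  {0,2,4,5,6,7,9}:21  {0,2,5,6,7,8,9}:42  {1,2,5,6,7,8,9}:105  {1,3,4,6,7,8,9}:210  {1,4,5,6,7,8,9}:210  {2,3,4,5,6,7,9}:35  {2,4,5,6,7,8,9}:105  {3,4,5,6,7,8,9}:140
  |U|=8: {0,1,2,5,6,7,8,9}:168  {0,2,3,4,5,6,7,9}:56  {0,2,4,5,6,7,8,9}:168  {1,2,4,5,6,7,8,9}:420  {1,3,4,5,6,7,8,9}:560  {2,3,4,5,6,7,8,9}:280
  start at 0(p): 1260
  start at 1(q): 504
  start at 3(u): 756
sum over floor = 2520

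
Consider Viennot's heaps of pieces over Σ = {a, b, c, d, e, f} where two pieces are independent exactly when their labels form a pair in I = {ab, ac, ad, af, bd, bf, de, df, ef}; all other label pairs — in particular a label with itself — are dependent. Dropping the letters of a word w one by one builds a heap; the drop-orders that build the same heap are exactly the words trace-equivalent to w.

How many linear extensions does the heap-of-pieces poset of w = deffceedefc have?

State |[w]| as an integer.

240

0(d) covers ∅
1(e) covers ∅
2(f) covers ∅
3(f) covers 2:f
4(c) covers 0:d, 1:e, 3:f
5(e) covers 4:c
6(e) covers 5:e
7(d) covers 4:c
8(e) covers 6:e
9(f) covers 4:c
10(c) covers 7:d, 8:e, 9:f
floor of heap: 0:d, 1:e, 2:f
completions by unplaced set U, small U first (add the entries for U minus each lowest piece of U):
  |U|=1: {10}:1
  |U|=2: {7,10}:1  {8,10}:1  {9,10}:1
  |U|=3: {6,8,10}:1  {7,8,10}:2  {7,9,10}:2  {8,9,10}:2
  |U|=4: {5,6,8,10}:1  {6,7,8,10}:3  {6,8,9,10}:3  {7,8,9,10}:6
  |U|=5: {5,6,7,8,10}:4  {5,6,8,9,10}:4  {6,7,8,9,10}:12
  |U|=6: {5,6,7,8,9,10}:20
  |U|=7: {4,5,6,7,8,9,10}:20
  |U|=8: {0,4,5,6,7,8,9,10}:20  {1,4,5,6,7,8,9,10}:20  {3,4,5,6,7,8,9,10}:20
  |U|=9: {0,1,4,5,6,7,8,9,10}:40  {0,3,4,5,6,7,8,9,10}:40  {1,3,4,5,6,7,8,9,10}:40  {2,3,4,5,6,7,8,9,10}:20
  start at 0(d): 60
  start at 1(e): 60
  start at 2(f): 120
sum over floor = 240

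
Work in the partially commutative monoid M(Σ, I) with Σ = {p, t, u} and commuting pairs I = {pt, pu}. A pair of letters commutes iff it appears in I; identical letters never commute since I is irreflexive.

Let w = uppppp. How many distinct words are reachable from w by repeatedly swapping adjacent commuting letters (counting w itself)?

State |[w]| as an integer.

drop 0:u onto floor
drop 1:p onto floor
drop 2:p onto {1:p}
drop 3:p onto {2:p}
drop 4:p onto {3:p}
drop 5:p onto {4:p}
ground layer = {0:u, 1:p}
drop-orders for the pieces not yet dropped (sum over which currently-grounded one goes next):
  1 to go: {0} 1  {5} 1
  2 to go: {0,5} 2  {4,5} 1
  3 to go: {0,4,5} 3  {3,4,5} 1
  4 to go: {0,3,4,5} 4  {2,3,4,5} 1
  if 0:u drops first: 1 orders
  if 1:p drops first: 5 orders
heap linearizations: 6

6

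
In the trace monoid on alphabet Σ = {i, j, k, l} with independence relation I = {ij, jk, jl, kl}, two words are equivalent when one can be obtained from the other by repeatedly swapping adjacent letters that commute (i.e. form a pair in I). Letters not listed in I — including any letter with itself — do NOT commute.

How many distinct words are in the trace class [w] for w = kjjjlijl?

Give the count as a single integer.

140

#0=k has no predecessor
#1=j has no predecessor
#2=j depends on [1:j]
#3=j depends on [2:j]
#4=l has no predecessor
#5=i depends on [0:k, 4:l]
#6=j depends on [3:j]
#7=l depends on [5:i]
sources: [0:k, 1:j, 4:l]
N(rest) = Σ N(rest − s) over sources s of rest; N(one piece) = 1:
  size 1 → [6]=1  [7]=1
  size 2 → [3,6]=1  [5,7]=1  [6,7]=2
  size 3 → [0,5,7]=1  [2,3,6]=1  [3,6,7]=3  [4,5,7]=1  [5,6,7]=3
  size 4 → [0,4,5,7]=2  [0,5,6,7]=4  [1,2,3,6]=1  [2,3,6,7]=4  [3,5,6,7]=6  [4,5,6,7]=4
  size 5 → [0,3,5,6,7]=10  [0,4,5,6,7]=10  [1,2,3,6,7]=5  [2,3,5,6,7]=10  [3,4,5,6,7]=10
  size 6 → [0,2,3,5,6,7]=20  [0,3,4,5,6,7]=30  [1,2,3,5,6,7]=15  [2,3,4,5,6,7]=20
  first=0(k) contributes 35
  first=1(j) contributes 70
  first=4(l) contributes 35
|[w]| = 140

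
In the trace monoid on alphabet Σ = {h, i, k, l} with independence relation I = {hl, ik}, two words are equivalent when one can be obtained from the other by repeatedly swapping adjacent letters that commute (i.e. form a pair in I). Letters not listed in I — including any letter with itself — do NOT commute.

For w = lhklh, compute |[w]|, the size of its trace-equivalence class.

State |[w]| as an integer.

piece 0:l — minimal
piece 1:h — minimal
piece 2:k rests on {0:l, 1:h}
piece 3:l rests on {2:k}
piece 4:h rests on {2:k}
minimal pieces: {0:l, 1:h}
ways to finish when only these pieces remain (= sum over removing one remaining piece with nothing left below it):
  1 left: {3}→1  {4}→1
  2 left: {3,4}→2
  3 left: {2,3,4}→2
  placing 0:l first → 2 extensions
  placing 1:h first → 2 extensions
total linear extensions = 4

4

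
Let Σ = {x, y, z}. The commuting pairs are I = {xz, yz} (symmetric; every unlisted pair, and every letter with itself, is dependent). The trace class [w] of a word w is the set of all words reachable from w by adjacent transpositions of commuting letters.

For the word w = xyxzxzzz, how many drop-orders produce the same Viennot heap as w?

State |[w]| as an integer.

#0=x has no predecessor
#1=y depends on [0:x]
#2=x depends on [1:y]
#3=z has no predecessor
#4=x depends on [2:x]
#5=z depends on [3:z]
#6=z depends on [5:z]
#7=z depends on [6:z]
sources: [0:x, 3:z]
N(rest) = Σ N(rest − s) over sources s of rest; N(one piece) = 1:
  size 1 → [4]=1  [7]=1
  size 2 → [2,4]=1  [4,7]=2  [6,7]=1
  size 3 → [1,2,4]=1  [2,4,7]=3  [4,6,7]=3  [5,6,7]=1
  size 4 → [0,1,2,4]=1  [1,2,4,7]=4  [2,4,6,7]=6  [3,5,6,7]=1  [4,5,6,7]=4
  size 5 → [0,1,2,4,7]=5  [1,2,4,6,7]=10  [2,4,5,6,7]=10  [3,4,5,6,7]=5
  size 6 → [0,1,2,4,6,7]=15  [1,2,4,5,6,7]=20  [2,3,4,5,6,7]=15
  first=0(x) contributes 35
  first=3(z) contributes 35
|[w]| = 70

70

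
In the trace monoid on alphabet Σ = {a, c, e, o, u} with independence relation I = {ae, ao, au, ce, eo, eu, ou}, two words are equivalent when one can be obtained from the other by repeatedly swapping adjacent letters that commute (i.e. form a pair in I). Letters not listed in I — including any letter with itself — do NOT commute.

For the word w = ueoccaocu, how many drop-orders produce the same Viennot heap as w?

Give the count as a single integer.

piece 0:u — minimal
piece 1:e — minimal
piece 2:o — minimal
piece 3:c rests on {0:u, 2:o}
piece 4:c rests on {3:c}
piece 5:a rests on {4:c}
piece 6:o rests on {4:c}
piece 7:c rests on {5:a, 6:o}
piece 8:u rests on {7:c}
minimal pieces: {0:u, 1:e, 2:o}
ways to finish when only these pieces remain (= sum over removing one remaining piece with nothing left below it):
  1 left: {1}→1  {8}→1
  2 left: {1,8}→2  {7,8}→1
  3 left: {1,7,8}→3  {5,7,8}→1  {6,7,8}→1
  4 left: {1,5,7,8}→4  {1,6,7,8}→4  {5,6,7,8}→2
  5 left: {1,5,6,7,8}→10  {4,5,6,7,8}→2
  6 left: {1,4,5,6,7,8}→12  {3,4,5,6,7,8}→2
  7 left: {0,3,4,5,6,7,8}→2  {1,3,4,5,6,7,8}→14  {2,3,4,5,6,7,8}→2
  placing 0:u first → 16 extensions
  placing 1:e first → 4 extensions
  placing 2:o first → 16 extensions
total linear extensions = 36

36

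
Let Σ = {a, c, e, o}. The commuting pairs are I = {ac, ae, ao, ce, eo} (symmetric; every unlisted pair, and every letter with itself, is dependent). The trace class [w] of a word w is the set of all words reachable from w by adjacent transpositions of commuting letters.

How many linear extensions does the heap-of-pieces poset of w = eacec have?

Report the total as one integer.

30

drop 0:e onto floor
drop 1:a onto floor
drop 2:c onto floor
drop 3:e onto {0:e}
drop 4:c onto {2:c}
ground layer = {0:e, 1:a, 2:c}
drop-orders for the pieces not yet dropped (sum over which currently-grounded one goes next):
  1 to go: {1} 1  {3} 1  {4} 1
  2 to go: {0,3} 1  {1,3} 2  {1,4} 2  {2,4} 1  {3,4} 2
  3 to go: {0,1,3} 3  {0,3,4} 3  {1,2,4} 3  {1,3,4} 6  {2,3,4} 3
  if 0:e drops first: 12 orders
  if 1:a drops first: 6 orders
  if 2:c drops first: 12 orders
heap linearizations: 30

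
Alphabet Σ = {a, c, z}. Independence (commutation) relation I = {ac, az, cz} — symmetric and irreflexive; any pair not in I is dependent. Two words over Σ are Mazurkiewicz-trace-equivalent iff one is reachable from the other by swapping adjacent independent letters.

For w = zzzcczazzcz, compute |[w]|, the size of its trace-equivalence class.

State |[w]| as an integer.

piece 0:z — minimal
piece 1:z rests on {0:z}
piece 2:z rests on {1:z}
piece 3:c — minimal
piece 4:c rests on {3:c}
piece 5:z rests on {2:z}
piece 6:a — minimal
piece 7:z rests on {5:z}
piece 8:z rests on {7:z}
piece 9:c rests on {4:c}
piece 10:z rests on {8:z}
minimal pieces: {0:z, 3:c, 6:a}
ways to finish when only these pieces remain (= sum over removing one remaining piece with nothing left below it):
  1 left: {6}→1  {9}→1  {10}→1
  2 left: {4,9}→1  {6,9}→2  {6,10}→2  {8,10}→1  {9,10}→2
  3 left: {3,4,9}→1  {4,6,9}→3  {4,9,10}→3  {6,8,10}→3  {6,9,10}→6  {7,8,10}→1  {8,9,10}→3
  4 left: {3,4,6,9}→4  {3,4,9,10}→4  {4,6,9,10}→12  {4,8,9,10}→6  {5,7,8,10}→1  {6,7,8,10}→4  {6,8,9,10}→12  {7,8,9,10}→4
  5 left: {2,5,7,8,10}→1  {3,4,6,9,10}→20  {3,4,8,9,10}→10  {4,6,8,9,10}→30  {4,7,8,9,10}→10  {5,6,7,8,10}→5  {5,7,8,9,10}→5  {6,7,8,9,10}→20
  6 left: {1,2,5,7,8,10}→1  {2,5,6,7,8,10}→6  {2,5,7,8,9,10}→6  {3,4,6,8,9,10}→60  {3,4,7,8,9,10}→20  {4,5,7,8,9,10}→15  {4,6,7,8,9,10}→60  {5,6,7,8,9,10}→30
  7 left: {0,1,2,5,7,8,10}→1  {1,2,5,6,7,8,10}→7  {1,2,5,7,8,9,10}→7  {2,4,5,7,8,9,10}→21  {2,5,6,7,8,9,10}→42  {3,4,5,7,8,9,10}→35  {3,4,6,7,8,9,10}→140  {4,5,6,7,8,9,10}→105
  8 left: {0,1,2,5,6,7,8,10}→8  {0,1,2,5,7,8,9,10}→8  {1,2,4,5,7,8,9,10}→28  {1,2,5,6,7,8,9,10}→56  {2,3,4,5,7,8,9,10}→56  {2,4,5,6,7,8,9,10}→168  {3,4,5,6,7,8,9,10}→280
  9 left: {0,1,2,4,5,7,8,9,10}→36  {0,1,2,5,6,7,8,9,10}→72  {1,2,3,4,5,7,8,9,10}→84  {1,2,4,5,6,7,8,9,10}→252  {2,3,4,5,6,7,8,9,10}→504
  placing 0:z first → 840 extensions
  placing 3:c first → 360 extensions
  placing 6:a first → 120 extensions
total linear extensions = 1320

1320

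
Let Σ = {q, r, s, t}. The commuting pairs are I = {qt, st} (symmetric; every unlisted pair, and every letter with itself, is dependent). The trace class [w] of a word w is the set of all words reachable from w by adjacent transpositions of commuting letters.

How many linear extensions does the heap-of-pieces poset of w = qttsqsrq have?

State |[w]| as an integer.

drop 0:q onto floor
drop 1:t onto floor
drop 2:t onto {1:t}
drop 3:s onto {0:q}
drop 4:q onto {3:s}
drop 5:s onto {4:q}
drop 6:r onto {2:t, 5:s}
drop 7:q onto {6:r}
ground layer = {0:q, 1:t}
drop-orders for the pieces not yet dropped (sum over which currently-grounded one goes next):
  1 to go: {7} 1
  2 to go: {6,7} 1
  3 to go: {2,6,7} 1  {5,6,7} 1
  4 to go: {1,2,6,7} 1  {2,5,6,7} 2  {4,5,6,7} 1
  5 to go: {1,2,5,6,7} 3  {2,4,5,6,7} 3  {3,4,5,6,7} 1
  6 to go: {0,3,4,5,6,7} 1  {1,2,4,5,6,7} 6  {2,3,4,5,6,7} 4
  if 0:q drops first: 10 orders
  if 1:t drops first: 5 orders
heap linearizations: 15

15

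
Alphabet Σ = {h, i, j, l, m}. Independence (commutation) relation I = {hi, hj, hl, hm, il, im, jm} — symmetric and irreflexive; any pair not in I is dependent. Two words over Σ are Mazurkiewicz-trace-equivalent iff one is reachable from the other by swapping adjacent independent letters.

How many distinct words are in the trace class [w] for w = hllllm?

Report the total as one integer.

6

#0=h has no predecessor
#1=l has no predecessor
#2=l depends on [1:l]
#3=l depends on [2:l]
#4=l depends on [3:l]
#5=m depends on [4:l]
sources: [0:h, 1:l]
N(rest) = Σ N(rest − s) over sources s of rest; N(one piece) = 1:
  size 1 → [0]=1  [5]=1
  size 2 → [0,5]=2  [4,5]=1
  size 3 → [0,4,5]=3  [3,4,5]=1
  size 4 → [0,3,4,5]=4  [2,3,4,5]=1
  first=0(h) contributes 1
  first=1(l) contributes 5
|[w]| = 6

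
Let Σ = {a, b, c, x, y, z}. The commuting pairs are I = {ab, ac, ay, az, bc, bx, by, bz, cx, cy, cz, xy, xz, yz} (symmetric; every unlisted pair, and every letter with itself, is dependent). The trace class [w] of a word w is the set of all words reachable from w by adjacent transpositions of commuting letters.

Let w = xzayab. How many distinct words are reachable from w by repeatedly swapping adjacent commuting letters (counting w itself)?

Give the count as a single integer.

0(x) covers ∅
1(z) covers ∅
2(a) covers 0:x
3(y) covers ∅
4(a) covers 2:a
5(b) covers ∅
floor of heap: 0:x, 1:z, 3:y, 5:b
completions by unplaced set U, small U first (add the entries for U minus each lowest piece of U):
  |U|=1: {1}:1  {3}:1  {4}:1  {5}:1
  |U|=2: {1,3}:2  {1,4}:2  {1,5}:2  {2,4}:1  {3,4}:2  {3,5}:2  {4,5}:2
  |U|=3: {0,2,4}:1  {1,2,4}:3  {1,3,4}:6  {1,3,5}:6  {1,4,5}:6  {2,3,4}:3  {2,4,5}:3  {3,4,5}:6
  |U|=4: {0,1,2,4}:4  {0,2,3,4}:4  {0,2,4,5}:4  {1,2,3,4}:12  {1,2,4,5}:12  {1,3,4,5}:24  {2,3,4,5}:12
  start at 0(x): 60
  start at 1(z): 20
  start at 3(y): 20
  start at 5(b): 20
sum over floor = 120

120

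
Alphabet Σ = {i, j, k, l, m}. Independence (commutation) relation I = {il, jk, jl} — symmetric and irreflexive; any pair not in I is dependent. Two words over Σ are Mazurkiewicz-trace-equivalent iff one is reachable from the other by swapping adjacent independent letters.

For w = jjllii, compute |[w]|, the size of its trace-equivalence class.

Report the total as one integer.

15

#0=j has no predecessor
#1=j depends on [0:j]
#2=l has no predecessor
#3=l depends on [2:l]
#4=i depends on [1:j]
#5=i depends on [4:i]
sources: [0:j, 2:l]
N(rest) = Σ N(rest − s) over sources s of rest; N(one piece) = 1:
  size 1 → [3]=1  [5]=1
  size 2 → [2,3]=1  [3,5]=2  [4,5]=1
  size 3 → [1,4,5]=1  [2,3,5]=3  [3,4,5]=3
  size 4 → [0,1,4,5]=1  [1,3,4,5]=4  [2,3,4,5]=6
  first=0(j) contributes 10
  first=2(l) contributes 5
|[w]| = 15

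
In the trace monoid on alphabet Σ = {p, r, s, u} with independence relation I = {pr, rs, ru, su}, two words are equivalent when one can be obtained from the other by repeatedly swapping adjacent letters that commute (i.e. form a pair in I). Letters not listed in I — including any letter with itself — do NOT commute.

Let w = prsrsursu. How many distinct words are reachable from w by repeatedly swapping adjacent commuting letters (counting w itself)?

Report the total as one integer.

840

piece 0:p — minimal
piece 1:r — minimal
piece 2:s rests on {0:p}
piece 3:r rests on {1:r}
piece 4:s rests on {2:s}
piece 5:u rests on {0:p}
piece 6:r rests on {3:r}
piece 7:s rests on {4:s}
piece 8:u rests on {5:u}
minimal pieces: {0:p, 1:r}
ways to finish when only these pieces remain (= sum over removing one remaining piece with nothing left below it):
  1 left: {6}→1  {7}→1  {8}→1
  2 left: {3,6}→1  {4,7}→1  {5,8}→1  {6,7}→2  {6,8}→2  {7,8}→2
  3 left: {1,3,6}→1  {2,4,7}→1  {3,6,7}→3  {3,6,8}→3  {4,6,7}→3  {4,7,8}→3  {5,6,8}→3  {5,7,8}→3  {6,7,8}→6
  4 left: {1,3,6,7}→4  {1,3,6,8}→4  {2,4,6,7}→4  {2,4,7,8}→4  {3,4,6,7}→6  {3,5,6,8}→6  {3,6,7,8}→12  {4,5,7,8}→6  {4,6,7,8}→12  {5,6,7,8}→12
  5 left: {1,3,4,6,7}→10  {1,3,5,6,8}→10  {1,3,6,7,8}→20  {2,3,4,6,7}→10  {2,4,5,7,8}→10  {2,4,6,7,8}→20  {3,4,6,7,8}→30  {3,5,6,7,8}→30  {4,5,6,7,8}→30
  6 left: {0,2,4,5,7,8}→10  {1,2,3,4,6,7}→20  {1,3,4,6,7,8}→60  {1,3,5,6,7,8}→60  {2,3,4,6,7,8}→60  {2,4,5,6,7,8}→60  {3,4,5,6,7,8}→90
  7 left: {0,2,4,5,6,7,8}→70  {1,2,3,4,6,7,8}→140  {1,3,4,5,6,7,8}→210  {2,3,4,5,6,7,8}→210
  placing 0:p first → 560 extensions
  placing 1:r first → 280 extensions
total linear extensions = 840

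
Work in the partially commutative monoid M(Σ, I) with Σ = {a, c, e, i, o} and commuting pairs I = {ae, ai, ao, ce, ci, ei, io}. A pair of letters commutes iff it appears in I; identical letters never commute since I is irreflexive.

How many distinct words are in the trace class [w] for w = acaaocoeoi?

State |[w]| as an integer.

30

#0=a has no predecessor
#1=c depends on [0:a]
#2=a depends on [1:c]
#3=a depends on [2:a]
#4=o depends on [1:c]
#5=c depends on [3:a, 4:o]
#6=o depends on [5:c]
#7=e depends on [6:o]
#8=o depends on [7:e]
#9=i has no predecessor
sources: [0:a, 9:i]
N(rest) = Σ N(rest − s) over sources s of rest; N(one piece) = 1:
  size 1 → [8]=1  [9]=1
  size 2 → [7,8]=1  [8,9]=2
  size 3 → [6,7,8]=1  [7,8,9]=3
  size 4 → [5,6,7,8]=1  [6,7,8,9]=4
  size 5 → [3,5,6,7,8]=1  [4,5,6,7,8]=1  [5,6,7,8,9]=5
  size 6 → [2,3,5,6,7,8]=1  [3,4,5,6,7,8]=2  [3,5,6,7,8,9]=6  [4,5,6,7,8,9]=6
  size 7 → [2,3,4,5,6,7,8]=3  [2,3,5,6,7,8,9]=7  [3,4,5,6,7,8,9]=14
  size 8 → [1,2,3,4,5,6,7,8]=3  [2,3,4,5,6,7,8,9]=24
  first=0(a) contributes 27
  first=9(i) contributes 3
|[w]| = 30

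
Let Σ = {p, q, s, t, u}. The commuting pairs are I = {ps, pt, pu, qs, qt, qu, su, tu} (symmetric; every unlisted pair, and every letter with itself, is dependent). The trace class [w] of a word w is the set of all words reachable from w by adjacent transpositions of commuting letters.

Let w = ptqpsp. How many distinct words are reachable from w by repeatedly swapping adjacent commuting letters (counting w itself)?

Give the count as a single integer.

0(p) covers ∅
1(t) covers ∅
2(q) covers 0:p
3(p) covers 2:q
4(s) covers 1:t
5(p) covers 3:p
floor of heap: 0:p, 1:t
completions by unplaced set U, small U first (add the entries for U minus each lowest piece of U):
  |U|=1: {4}:1  {5}:1
  |U|=2: {1,4}:1  {3,5}:1  {4,5}:2
  |U|=3: {1,4,5}:3  {2,3,5}:1  {3,4,5}:3
  |U|=4: {0,2,3,5}:1  {1,3,4,5}:6  {2,3,4,5}:4
  start at 0(p): 10
  start at 1(t): 5
sum over floor = 15

15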